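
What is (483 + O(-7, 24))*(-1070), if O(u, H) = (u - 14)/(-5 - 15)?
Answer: -1035867/2 ≈ -5.1793e+5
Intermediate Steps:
O(u, H) = 7/10 - u/20 (O(u, H) = (-14 + u)/(-20) = (-14 + u)*(-1/20) = 7/10 - u/20)
(483 + O(-7, 24))*(-1070) = (483 + (7/10 - 1/20*(-7)))*(-1070) = (483 + (7/10 + 7/20))*(-1070) = (483 + 21/20)*(-1070) = (9681/20)*(-1070) = -1035867/2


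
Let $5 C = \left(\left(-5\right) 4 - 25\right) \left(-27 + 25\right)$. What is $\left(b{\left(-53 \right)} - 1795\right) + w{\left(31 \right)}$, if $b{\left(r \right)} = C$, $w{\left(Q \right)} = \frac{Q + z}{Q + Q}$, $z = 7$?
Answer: $- \frac{55068}{31} \approx -1776.4$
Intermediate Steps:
$C = 18$ ($C = \frac{\left(\left(-5\right) 4 - 25\right) \left(-27 + 25\right)}{5} = \frac{\left(-20 - 25\right) \left(-2\right)}{5} = \frac{\left(-45\right) \left(-2\right)}{5} = \frac{1}{5} \cdot 90 = 18$)
$w{\left(Q \right)} = \frac{7 + Q}{2 Q}$ ($w{\left(Q \right)} = \frac{Q + 7}{Q + Q} = \frac{7 + Q}{2 Q}$)
$b{\left(r \right)} = 18$
$\left(b{\left(-53 \right)} - 1795\right) + w{\left(31 \right)} = \left(18 - 1795\right) + \frac{7 + 31}{2 \cdot 31} = -1777 + \frac{1}{2} \cdot \frac{1}{31} \cdot 38 = -1777 + \frac{19}{31} = - \frac{55068}{31}$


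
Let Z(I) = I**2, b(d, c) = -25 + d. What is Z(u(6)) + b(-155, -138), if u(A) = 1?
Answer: -179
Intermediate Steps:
Z(u(6)) + b(-155, -138) = 1**2 + (-25 - 155) = 1 - 180 = -179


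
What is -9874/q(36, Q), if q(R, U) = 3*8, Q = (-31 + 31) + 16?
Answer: -4937/12 ≈ -411.42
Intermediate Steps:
Q = 16 (Q = 0 + 16 = 16)
q(R, U) = 24
-9874/q(36, Q) = -9874/24 = -9874*1/24 = -4937/12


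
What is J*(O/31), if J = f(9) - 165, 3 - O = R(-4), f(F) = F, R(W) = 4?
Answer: 156/31 ≈ 5.0323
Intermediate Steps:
O = -1 (O = 3 - 1*4 = 3 - 4 = -1)
J = -156 (J = 9 - 165 = -156)
J*(O/31) = -(-156)/31 = -156*(-1/31) = 156/31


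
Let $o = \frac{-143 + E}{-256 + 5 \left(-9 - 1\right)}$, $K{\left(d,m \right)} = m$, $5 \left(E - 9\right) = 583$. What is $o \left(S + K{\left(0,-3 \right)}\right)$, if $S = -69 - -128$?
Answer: $\frac{812}{255} \approx 3.1843$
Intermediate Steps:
$E = \frac{628}{5}$ ($E = 9 + \frac{1}{5} \cdot 583 = 9 + \frac{583}{5} = \frac{628}{5} \approx 125.6$)
$S = 59$ ($S = -69 + 128 = 59$)
$o = \frac{29}{510}$ ($o = \frac{-143 + \frac{628}{5}}{-256 + 5 \left(-9 - 1\right)} = - \frac{87}{5 \left(-256 + 5 \left(-10\right)\right)} = - \frac{87}{5 \left(-256 - 50\right)} = - \frac{87}{5 \left(-306\right)} = \left(- \frac{87}{5}\right) \left(- \frac{1}{306}\right) = \frac{29}{510} \approx 0.056863$)
$o \left(S + K{\left(0,-3 \right)}\right) = \frac{29 \left(59 - 3\right)}{510} = \frac{29}{510} \cdot 56 = \frac{812}{255}$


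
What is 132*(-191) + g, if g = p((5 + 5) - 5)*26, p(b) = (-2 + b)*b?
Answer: -24822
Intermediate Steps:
p(b) = b*(-2 + b)
g = 390 (g = (((5 + 5) - 5)*(-2 + ((5 + 5) - 5)))*26 = ((10 - 5)*(-2 + (10 - 5)))*26 = (5*(-2 + 5))*26 = (5*3)*26 = 15*26 = 390)
132*(-191) + g = 132*(-191) + 390 = -25212 + 390 = -24822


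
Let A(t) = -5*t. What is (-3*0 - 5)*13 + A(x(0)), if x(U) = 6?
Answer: -95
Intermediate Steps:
(-3*0 - 5)*13 + A(x(0)) = (-3*0 - 5)*13 - 5*6 = (0 - 5)*13 - 30 = -5*13 - 30 = -65 - 30 = -95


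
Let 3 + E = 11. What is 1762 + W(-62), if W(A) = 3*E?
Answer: 1786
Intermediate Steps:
E = 8 (E = -3 + 11 = 8)
W(A) = 24 (W(A) = 3*8 = 24)
1762 + W(-62) = 1762 + 24 = 1786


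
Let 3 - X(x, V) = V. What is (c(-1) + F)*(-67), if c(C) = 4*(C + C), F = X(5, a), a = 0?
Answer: 335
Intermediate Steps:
X(x, V) = 3 - V
F = 3 (F = 3 - 1*0 = 3 + 0 = 3)
c(C) = 8*C (c(C) = 4*(2*C) = 8*C)
(c(-1) + F)*(-67) = (8*(-1) + 3)*(-67) = (-8 + 3)*(-67) = -5*(-67) = 335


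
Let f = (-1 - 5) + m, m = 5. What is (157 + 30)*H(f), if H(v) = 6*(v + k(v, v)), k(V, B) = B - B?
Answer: -1122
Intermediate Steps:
k(V, B) = 0
f = -1 (f = (-1 - 5) + 5 = -6 + 5 = -1)
H(v) = 6*v (H(v) = 6*(v + 0) = 6*v)
(157 + 30)*H(f) = (157 + 30)*(6*(-1)) = 187*(-6) = -1122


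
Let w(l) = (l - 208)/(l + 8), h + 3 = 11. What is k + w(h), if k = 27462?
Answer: 54899/2 ≈ 27450.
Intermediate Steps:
h = 8 (h = -3 + 11 = 8)
w(l) = (-208 + l)/(8 + l)
k + w(h) = 27462 + (-208 + 8)/(8 + 8) = 27462 - 200/16 = 27462 + (1/16)*(-200) = 27462 - 25/2 = 54899/2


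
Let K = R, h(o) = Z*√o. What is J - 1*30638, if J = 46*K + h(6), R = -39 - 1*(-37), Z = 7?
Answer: -30730 + 7*√6 ≈ -30713.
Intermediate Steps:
h(o) = 7*√o
R = -2 (R = -39 + 37 = -2)
K = -2
J = -92 + 7*√6 (J = 46*(-2) + 7*√6 = -92 + 7*√6 ≈ -74.854)
J - 1*30638 = (-92 + 7*√6) - 1*30638 = (-92 + 7*√6) - 30638 = -30730 + 7*√6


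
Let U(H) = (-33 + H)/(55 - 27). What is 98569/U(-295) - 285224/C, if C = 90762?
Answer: -31323812707/3721242 ≈ -8417.6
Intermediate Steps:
U(H) = -33/28 + H/28 (U(H) = (-33 + H)/28 = (-33 + H)*(1/28) = -33/28 + H/28)
98569/U(-295) - 285224/C = 98569/(-33/28 + (1/28)*(-295)) - 285224/90762 = 98569/(-33/28 - 295/28) - 285224*1/90762 = 98569/(-82/7) - 142612/45381 = 98569*(-7/82) - 142612/45381 = -689983/82 - 142612/45381 = -31323812707/3721242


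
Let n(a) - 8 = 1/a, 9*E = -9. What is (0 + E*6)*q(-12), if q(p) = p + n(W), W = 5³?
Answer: 2994/125 ≈ 23.952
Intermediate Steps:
E = -1 (E = (⅑)*(-9) = -1)
W = 125
n(a) = 8 + 1/a
q(p) = 1001/125 + p (q(p) = p + (8 + 1/125) = p + 1001/125 = 1001/125 + p)
(0 + E*6)*q(-12) = (0 - 1*6)*(1001/125 - 12) = (0 - 6)*(-499/125) = -6*(-499/125) = 2994/125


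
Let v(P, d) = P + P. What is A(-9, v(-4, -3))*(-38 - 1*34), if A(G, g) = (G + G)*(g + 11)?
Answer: 3888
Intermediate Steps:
v(P, d) = 2*P
A(G, g) = 2*G*(11 + g) (A(G, g) = (2*G)*(11 + g) = 2*G*(11 + g))
A(-9, v(-4, -3))*(-38 - 1*34) = (2*(-9)*(11 + 2*(-4)))*(-38 - 1*34) = (2*(-9)*(11 - 8))*(-38 - 34) = (2*(-9)*3)*(-72) = -54*(-72) = 3888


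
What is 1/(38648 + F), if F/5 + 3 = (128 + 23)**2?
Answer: 1/152638 ≈ 6.5514e-6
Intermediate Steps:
F = 113990 (F = -15 + 5*(128 + 23)**2 = -15 + 5*151**2 = -15 + 5*22801 = -15 + 114005 = 113990)
1/(38648 + F) = 1/(38648 + 113990) = 1/152638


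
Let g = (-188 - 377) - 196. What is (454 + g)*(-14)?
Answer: 4298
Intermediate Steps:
g = -761 (g = -565 - 196 = -761)
(454 + g)*(-14) = (454 - 761)*(-14) = -307*(-14) = 4298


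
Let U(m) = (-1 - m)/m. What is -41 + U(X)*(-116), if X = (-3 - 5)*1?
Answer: 121/2 ≈ 60.500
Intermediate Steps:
X = -8 (X = -8*1 = -8)
U(m) = (-1 - m)/m
-41 + U(X)*(-116) = -41 + ((-1 - 1*(-8))/(-8))*(-116) = -41 - (-1 + 8)/8*(-116) = -41 - 1/8*7*(-116) = -41 - 7/8*(-116) = -41 + 203/2 = 121/2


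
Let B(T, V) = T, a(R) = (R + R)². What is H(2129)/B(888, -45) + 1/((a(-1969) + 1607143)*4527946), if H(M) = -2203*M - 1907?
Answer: -90904320564839223275/17204053597727844 ≈ -5283.9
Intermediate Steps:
H(M) = -1907 - 2203*M
a(R) = 4*R² (a(R) = (2*R)² = 4*R²)
H(2129)/B(888, -45) + 1/((a(-1969) + 1607143)*4527946) = (-1907 - 2203*2129)/888 + 1/((4*(-1969)² + 1607143)*4527946) = (-1907 - 4690187)*(1/888) + (1/4527946)/(4*3876961 + 1607143) = -4692094*1/888 + (1/4527946)/(15507844 + 1607143) = -2346047/444 + (1/4527946)/17114987 = -2346047/444 + (1/17114987)*(1/4527946) = -2346047/444 + 1/77495736926702 = -90904320564839223275/17204053597727844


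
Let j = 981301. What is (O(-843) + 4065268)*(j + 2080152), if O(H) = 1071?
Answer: 12448905730567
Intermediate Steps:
(O(-843) + 4065268)*(j + 2080152) = (1071 + 4065268)*(981301 + 2080152) = 4066339*3061453 = 12448905730567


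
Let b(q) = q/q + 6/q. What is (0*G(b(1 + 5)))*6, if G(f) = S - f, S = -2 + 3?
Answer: 0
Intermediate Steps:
S = 1
b(q) = 1 + 6/q
G(f) = 1 - f
(0*G(b(1 + 5)))*6 = (0*(1 - (6 + (1 + 5))/(1 + 5)))*6 = (0*(1 - (6 + 6)/6))*6 = (0*(1 - 12/6))*6 = (0*(1 - 1*2))*6 = (0*(1 - 2))*6 = (0*(-1))*6 = 0*6 = 0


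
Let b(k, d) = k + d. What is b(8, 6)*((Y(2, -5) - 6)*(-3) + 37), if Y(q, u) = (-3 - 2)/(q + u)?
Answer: 700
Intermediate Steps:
Y(q, u) = -5/(q + u)
b(k, d) = d + k
b(8, 6)*((Y(2, -5) - 6)*(-3) + 37) = (6 + 8)*((-5/(2 - 5) - 6)*(-3) + 37) = 14*((-5/(-3) - 6)*(-3) + 37) = 14*((-5*(-1/3) - 6)*(-3) + 37) = 14*((5/3 - 6)*(-3) + 37) = 14*(-13/3*(-3) + 37) = 14*(13 + 37) = 14*50 = 700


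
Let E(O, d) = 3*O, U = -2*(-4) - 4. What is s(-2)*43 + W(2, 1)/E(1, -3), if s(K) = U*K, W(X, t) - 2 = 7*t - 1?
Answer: -1024/3 ≈ -341.33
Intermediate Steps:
W(X, t) = 1 + 7*t (W(X, t) = 2 + (7*t - 1) = 2 + (-1 + 7*t) = 1 + 7*t)
U = 4 (U = 8 - 4 = 4)
s(K) = 4*K
s(-2)*43 + W(2, 1)/E(1, -3) = (4*(-2))*43 + (1 + 7*1)/((3*1)) = -8*43 + (1 + 7)/3 = -344 + 8*(⅓) = -344 + 8/3 = -1024/3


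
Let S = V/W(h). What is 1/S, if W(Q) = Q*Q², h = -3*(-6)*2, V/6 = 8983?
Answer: 7776/8983 ≈ 0.86563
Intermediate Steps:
V = 53898 (V = 6*8983 = 53898)
h = 36 (h = 18*2 = 36)
W(Q) = Q³
S = 8983/7776 (S = 53898/(36³) = 53898/46656 = 53898*(1/46656) = 8983/7776 ≈ 1.1552)
1/S = 1/(8983/7776) = 7776/8983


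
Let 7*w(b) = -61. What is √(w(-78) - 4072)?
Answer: I*√199955/7 ≈ 63.88*I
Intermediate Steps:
w(b) = -61/7 (w(b) = (⅐)*(-61) = -61/7)
√(w(-78) - 4072) = √(-61/7 - 4072) = √(-28565/7) = I*√199955/7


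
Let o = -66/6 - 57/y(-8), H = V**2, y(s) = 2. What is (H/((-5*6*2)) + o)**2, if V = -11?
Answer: 6205081/3600 ≈ 1723.6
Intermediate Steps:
H = 121 (H = (-11)**2 = 121)
o = -79/2 (o = -66/6 - 57/2 = -66*1/6 - 57*1/2 = -11 - 57/2 = -79/2 ≈ -39.500)
(H/((-5*6*2)) + o)**2 = (121/((-5*6*2)) - 79/2)**2 = (121/((-30*2)) - 79/2)**2 = (121/(-60) - 79/2)**2 = (121*(-1/60) - 79/2)**2 = (-121/60 - 79/2)**2 = (-2491/60)**2 = 6205081/3600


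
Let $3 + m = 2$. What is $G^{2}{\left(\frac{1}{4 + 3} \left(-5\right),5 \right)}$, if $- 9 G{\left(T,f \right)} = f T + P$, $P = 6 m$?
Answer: $\frac{4489}{3969} \approx 1.131$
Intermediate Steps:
$m = -1$ ($m = -3 + 2 = -1$)
$P = -6$ ($P = 6 \left(-1\right) = -6$)
$G{\left(T,f \right)} = \frac{2}{3} - \frac{T f}{9}$ ($G{\left(T,f \right)} = - \frac{f T - 6}{9} = - \frac{T f - 6}{9} = - \frac{-6 + T f}{9} = \frac{2}{3} - \frac{T f}{9}$)
$G^{2}{\left(\frac{1}{4 + 3} \left(-5\right),5 \right)} = \left(\frac{2}{3} - \frac{1}{9} \frac{1}{4 + 3} \left(-5\right) 5\right)^{2} = \left(\frac{2}{3} - \frac{1}{9} \cdot \frac{1}{7} \left(-5\right) 5\right)^{2} = \left(\frac{2}{3} - \left(- \frac{5}{63}\right) 5\right)^{2} = \left(\frac{2}{3} + \frac{25}{63}\right)^{2} = \left(\frac{67}{63}\right)^{2} = \frac{4489}{3969}$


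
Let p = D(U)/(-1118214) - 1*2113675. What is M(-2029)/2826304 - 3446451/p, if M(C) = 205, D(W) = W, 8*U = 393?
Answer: 29047178772979558871/17813560842782354624 ≈ 1.6306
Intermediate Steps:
U = 393/8 (U = (1/8)*393 = 393/8 ≈ 49.125)
p = -6302775937331/2981904 (p = (393/8)/(-1118214) - 1*2113675 = (393/8)*(-1/1118214) - 2113675 = -131/2981904 - 2113675 = -6302775937331/2981904 ≈ -2.1137e+6)
M(-2029)/2826304 - 3446451/p = 205/2826304 - 3446451/(-6302775937331/2981904) = 205*(1/2826304) - 3446451*(-2981904/6302775937331) = 205/2826304 + 10276986022704/6302775937331 = 29047178772979558871/17813560842782354624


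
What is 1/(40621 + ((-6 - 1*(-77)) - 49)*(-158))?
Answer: 1/37145 ≈ 2.6922e-5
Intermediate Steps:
1/(40621 + ((-6 - 1*(-77)) - 49)*(-158)) = 1/(40621 + ((-6 + 77) - 49)*(-158)) = 1/(40621 + (71 - 49)*(-158)) = 1/(40621 + 22*(-158)) = 1/(40621 - 3476) = 1/37145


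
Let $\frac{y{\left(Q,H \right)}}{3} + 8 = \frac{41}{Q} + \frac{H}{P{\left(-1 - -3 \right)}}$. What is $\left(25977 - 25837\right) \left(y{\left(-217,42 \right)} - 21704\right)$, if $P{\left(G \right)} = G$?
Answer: $- \frac{94028560}{31} \approx -3.0332 \cdot 10^{6}$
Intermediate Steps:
$y{\left(Q,H \right)} = -24 + \frac{123}{Q} + \frac{3 H}{2}$ ($y{\left(Q,H \right)} = -24 + 3 \left(\frac{41}{Q} + \frac{H}{-1 - -3}\right) = -24 + 3 \left(\frac{41}{Q} + \frac{H}{-1 + 3}\right) = -24 + 3 \left(\frac{41}{Q} + \frac{H}{2}\right) = -24 + 3 \left(\frac{H}{2} + \frac{41}{Q}\right) = -24 + \left(\frac{123}{Q} + \frac{3 H}{2}\right) = -24 + \frac{123}{Q} + \frac{3 H}{2}$)
$\left(25977 - 25837\right) \left(y{\left(-217,42 \right)} - 21704\right) = \left(25977 - 25837\right) \left(\left(-24 + \frac{123}{-217} + \frac{3}{2} \cdot 42\right) - 21704\right) = 140 \left(\left(-24 + 123 \left(- \frac{1}{217}\right) + 63\right) - 21704\right) = 140 \left(\left(-24 - \frac{123}{217} + 63\right) - 21704\right) = 140 \left(\frac{8340}{217} - 21704\right) = 140 \left(- \frac{4701428}{217}\right) = - \frac{94028560}{31}$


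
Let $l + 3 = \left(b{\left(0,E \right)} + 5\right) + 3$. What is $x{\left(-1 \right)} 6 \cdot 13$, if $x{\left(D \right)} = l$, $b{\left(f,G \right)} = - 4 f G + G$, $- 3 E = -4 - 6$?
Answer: $650$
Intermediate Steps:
$E = \frac{10}{3}$ ($E = - \frac{-4 - 6}{3} = \left(- \frac{1}{3}\right) \left(-10\right) = \frac{10}{3} \approx 3.3333$)
$b{\left(f,G \right)} = G - 4 G f$ ($b{\left(f,G \right)} = - 4 G f + G = G - 4 G f$)
$l = \frac{25}{3}$ ($l = -3 + \left(\left(\frac{10 \left(1 - 0\right)}{3} + 5\right) + 3\right) = -3 + \left(\left(\frac{10 \left(1 + 0\right)}{3} + 5\right) + 3\right) = -3 + \left(\left(\frac{10}{3} \cdot 1 + 5\right) + 3\right) = -3 + \left(\left(\frac{10}{3} + 5\right) + 3\right) = -3 + \left(\frac{25}{3} + 3\right) = -3 + \frac{34}{3} = \frac{25}{3} \approx 8.3333$)
$x{\left(D \right)} = \frac{25}{3}$
$x{\left(-1 \right)} 6 \cdot 13 = \frac{25}{3} \cdot 6 \cdot 13 = 50 \cdot 13 = 650$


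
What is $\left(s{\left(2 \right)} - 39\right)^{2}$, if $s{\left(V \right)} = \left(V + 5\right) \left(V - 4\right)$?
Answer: $2809$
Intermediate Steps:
$s{\left(V \right)} = \left(-4 + V\right) \left(5 + V\right)$ ($s{\left(V \right)} = \left(5 + V\right) \left(-4 + V\right) = \left(-4 + V\right) \left(5 + V\right)$)
$\left(s{\left(2 \right)} - 39\right)^{2} = \left(\left(-20 + 2 + 2^{2}\right) - 39\right)^{2} = \left(\left(-20 + 2 + 4\right) - 39\right)^{2} = \left(-14 - 39\right)^{2} = \left(-53\right)^{2} = 2809$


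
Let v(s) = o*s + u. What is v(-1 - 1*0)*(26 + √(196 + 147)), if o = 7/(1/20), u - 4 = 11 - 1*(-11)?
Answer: -2964 - 798*√7 ≈ -5075.3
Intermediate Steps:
u = 26 (u = 4 + (11 - 1*(-11)) = 4 + (11 + 11) = 4 + 22 = 26)
o = 140 (o = 7/(1/20) = 7*20 = 140)
v(s) = 26 + 140*s (v(s) = 140*s + 26 = 26 + 140*s)
v(-1 - 1*0)*(26 + √(196 + 147)) = (26 + 140*(-1 - 1*0))*(26 + √(196 + 147)) = (26 + 140*(-1 + 0))*(26 + √343) = (26 + 140*(-1))*(26 + 7*√7) = (26 - 140)*(26 + 7*√7) = -114*(26 + 7*√7) = -2964 - 798*√7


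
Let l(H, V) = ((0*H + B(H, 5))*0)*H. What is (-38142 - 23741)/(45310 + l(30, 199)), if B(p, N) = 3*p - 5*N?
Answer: -61883/45310 ≈ -1.3658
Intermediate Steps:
B(p, N) = -5*N + 3*p
l(H, V) = 0 (l(H, V) = ((0*H + (-5*5 + 3*H))*0)*H = ((0 + (-25 + 3*H))*0)*H = ((-25 + 3*H)*0)*H = 0*H = 0)
(-38142 - 23741)/(45310 + l(30, 199)) = (-38142 - 23741)/(45310 + 0) = -61883/45310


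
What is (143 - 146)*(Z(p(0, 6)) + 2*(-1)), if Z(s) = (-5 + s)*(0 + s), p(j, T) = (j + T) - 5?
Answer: 18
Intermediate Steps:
p(j, T) = -5 + T + j (p(j, T) = (T + j) - 5 = -5 + T + j)
Z(s) = s*(-5 + s) (Z(s) = (-5 + s)*s = s*(-5 + s))
(143 - 146)*(Z(p(0, 6)) + 2*(-1)) = (143 - 146)*((-5 + 6 + 0)*(-5 + (-5 + 6 + 0)) + 2*(-1)) = -3*(1*(-5 + 1) - 2) = -3*(1*(-4) - 2) = -3*(-4 - 2) = -3*(-6) = 18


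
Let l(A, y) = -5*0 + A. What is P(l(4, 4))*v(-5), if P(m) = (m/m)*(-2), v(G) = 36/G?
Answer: 72/5 ≈ 14.400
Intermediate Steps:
l(A, y) = A (l(A, y) = 0 + A = A)
P(m) = -2 (P(m) = 1*(-2) = -2)
P(l(4, 4))*v(-5) = -72/(-5) = -72*(-1)/5 = -2*(-36/5) = 72/5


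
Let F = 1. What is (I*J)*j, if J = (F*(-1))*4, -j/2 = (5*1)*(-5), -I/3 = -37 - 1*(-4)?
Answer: -19800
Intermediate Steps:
I = 99 (I = -3*(-37 - 1*(-4)) = -3*(-37 + 4) = -3*(-33) = 99)
j = 50 (j = -2*5*1*(-5) = -10*(-5) = -2*(-25) = 50)
J = -4 (J = (1*(-1))*4 = -1*4 = -4)
(I*J)*j = (99*(-4))*50 = -396*50 = -19800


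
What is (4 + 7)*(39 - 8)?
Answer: 341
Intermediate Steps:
(4 + 7)*(39 - 8) = 11*31 = 341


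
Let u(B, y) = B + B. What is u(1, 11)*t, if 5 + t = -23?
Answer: -56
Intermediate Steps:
u(B, y) = 2*B
t = -28 (t = -5 - 23 = -28)
u(1, 11)*t = (2*1)*(-28) = 2*(-28) = -56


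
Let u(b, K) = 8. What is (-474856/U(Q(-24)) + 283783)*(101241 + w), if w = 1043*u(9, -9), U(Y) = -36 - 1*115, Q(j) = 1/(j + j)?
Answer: 4747889463065/151 ≈ 3.1443e+10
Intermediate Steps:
Q(j) = 1/(2*j)
U(Y) = -151 (U(Y) = -36 - 115 = -151)
w = 8344 (w = 1043*8 = 8344)
(-474856/U(Q(-24)) + 283783)*(101241 + w) = (-474856/(-151) + 283783)*(101241 + 8344) = (-474856*(-1/151) + 283783)*109585 = (474856/151 + 283783)*109585 = (43326089/151)*109585 = 4747889463065/151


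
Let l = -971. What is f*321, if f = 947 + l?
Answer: -7704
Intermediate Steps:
f = -24 (f = 947 - 971 = -24)
f*321 = -24*321 = -7704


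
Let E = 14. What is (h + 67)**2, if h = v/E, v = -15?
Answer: 851929/196 ≈ 4346.6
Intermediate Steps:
h = -15/14 ≈ -1.0714
(h + 67)**2 = (-15/14 + 67)**2 = (923/14)**2 = 851929/196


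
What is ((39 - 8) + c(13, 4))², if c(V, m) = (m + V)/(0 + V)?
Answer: 176400/169 ≈ 1043.8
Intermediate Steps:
c(V, m) = (V + m)/V
((39 - 8) + c(13, 4))² = ((39 - 8) + (13 + 4)/13)² = (31 + (1/13)*17)² = (31 + 17/13)² = (420/13)² = 176400/169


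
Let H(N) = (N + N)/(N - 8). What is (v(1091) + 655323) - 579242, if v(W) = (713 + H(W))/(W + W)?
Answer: 179788241947/2363106 ≈ 76081.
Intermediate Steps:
H(N) = 2*N/(-8 + N) (H(N) = (2*N)/(-8 + N) = 2*N/(-8 + N))
v(W) = (713 + 2*W/(-8 + W))/(2*W) (v(W) = (713 + 2*W/(-8 + W))/(W + W) = (713 + 2*W/(-8 + W))/((2*W)) = (713 + 2*W/(-8 + W))*(1/(2*W)) = (713 + 2*W/(-8 + W))/(2*W))
(v(1091) + 655323) - 579242 = ((½)*(-5704 + 715*1091)/(1091*(-8 + 1091)) + 655323) - 579242 = ((½)*(1/1091)*(-5704 + 780065)/1083 + 655323) - 579242 = ((½)*(1/1091)*(1/1083)*774361 + 655323) - 579242 = (774361/2363106 + 655323) - 579242 = 1548598487599/2363106 - 579242 = 179788241947/2363106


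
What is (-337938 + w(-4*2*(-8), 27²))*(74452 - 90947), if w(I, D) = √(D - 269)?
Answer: 5574287310 - 32990*√115 ≈ 5.5739e+9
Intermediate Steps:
w(I, D) = √(-269 + D)
(-337938 + w(-4*2*(-8), 27²))*(74452 - 90947) = (-337938 + √(-269 + 27²))*(74452 - 90947) = (-337938 + √(-269 + 729))*(-16495) = (-337938 + √460)*(-16495) = (-337938 + 2*√115)*(-16495) = 5574287310 - 32990*√115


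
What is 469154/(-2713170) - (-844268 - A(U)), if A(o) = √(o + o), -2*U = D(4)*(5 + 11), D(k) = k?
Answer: 1145321070203/1356585 + 8*I ≈ 8.4427e+5 + 8.0*I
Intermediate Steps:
U = -32 (U = -2*(5 + 11) = -2*16 = -½*64 = -32)
A(o) = √2*√o (A(o) = √(2*o) = √2*√o)
469154/(-2713170) - (-844268 - A(U)) = 469154/(-2713170) - (-844268 - √2*√(-32)) = 469154*(-1/2713170) - (-844268 - √2*4*I*√2) = -234577/1356585 - (-844268 - 8*I) = -234577/1356585 + (844268 + 8*I) = 1145321070203/1356585 + 8*I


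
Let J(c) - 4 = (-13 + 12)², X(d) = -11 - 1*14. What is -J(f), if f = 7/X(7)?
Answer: -5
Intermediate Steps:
X(d) = -25 (X(d) = -11 - 14 = -25)
f = -7/25 (f = 7/(-25) = 7*(-1/25) = -7/25 ≈ -0.28000)
J(c) = 5 (J(c) = 4 + (-13 + 12)² = 4 + (-1)² = 4 + 1 = 5)
-J(f) = -1*5 = -5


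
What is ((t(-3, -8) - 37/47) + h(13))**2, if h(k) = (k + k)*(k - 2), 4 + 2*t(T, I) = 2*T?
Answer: 173448900/2209 ≈ 78519.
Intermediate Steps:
t(T, I) = -2 + T (t(T, I) = -2 + (2*T)/2 = -2 + T)
h(k) = 2*k*(-2 + k) (h(k) = (2*k)*(-2 + k) = 2*k*(-2 + k))
((t(-3, -8) - 37/47) + h(13))**2 = (((-2 - 3) - 37/47) + 2*13*(-2 + 13))**2 = ((-5 - 37*1/47) + 2*13*11)**2 = ((-5 - 37/47) + 286)**2 = (-272/47 + 286)**2 = (13170/47)**2 = 173448900/2209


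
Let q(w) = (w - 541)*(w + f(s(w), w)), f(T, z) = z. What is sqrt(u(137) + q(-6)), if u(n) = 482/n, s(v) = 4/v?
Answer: 5*sqrt(4930630)/137 ≈ 81.040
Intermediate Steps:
q(w) = 2*w*(-541 + w) (q(w) = (w - 541)*(w + w) = (-541 + w)*(2*w) = 2*w*(-541 + w))
sqrt(u(137) + q(-6)) = sqrt(482/137 + 2*(-6)*(-541 - 6)) = sqrt(482*(1/137) + 2*(-6)*(-547)) = sqrt(482/137 + 6564) = sqrt(899750/137) = 5*sqrt(4930630)/137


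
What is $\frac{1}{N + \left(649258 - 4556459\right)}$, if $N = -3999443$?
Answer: $- \frac{1}{7906644} \approx -1.2648 \cdot 10^{-7}$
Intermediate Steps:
$\frac{1}{N + \left(649258 - 4556459\right)} = \frac{1}{-3999443 + \left(649258 - 4556459\right)} = \frac{1}{-3999443 - 3907201} = \frac{1}{-7906644} = - \frac{1}{7906644}$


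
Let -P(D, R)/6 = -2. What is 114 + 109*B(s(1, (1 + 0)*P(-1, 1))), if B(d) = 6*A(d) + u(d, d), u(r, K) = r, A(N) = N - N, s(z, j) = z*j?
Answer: 1422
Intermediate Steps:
P(D, R) = 12 (P(D, R) = -6*(-2) = 12)
s(z, j) = j*z
A(N) = 0
B(d) = d (B(d) = 6*0 + d = 0 + d = d)
114 + 109*B(s(1, (1 + 0)*P(-1, 1))) = 114 + 109*(((1 + 0)*12)*1) = 114 + 109*((1*12)*1) = 114 + 109*(12*1) = 114 + 109*12 = 114 + 1308 = 1422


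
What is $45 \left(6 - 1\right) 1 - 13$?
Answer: $212$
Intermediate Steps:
$45 \left(6 - 1\right) 1 - 13 = 45 \cdot 5 \cdot 1 - 13 = 45 \cdot 5 - 13 = 225 - 13 = 212$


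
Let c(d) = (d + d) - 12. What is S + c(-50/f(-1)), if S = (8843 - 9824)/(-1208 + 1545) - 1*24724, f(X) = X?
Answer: -8303313/337 ≈ -24639.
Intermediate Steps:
c(d) = -12 + 2*d (c(d) = 2*d - 12 = -12 + 2*d)
S = -8332969/337 (S = -981/337 - 24724 = -8332969/337 ≈ -24727.)
S + c(-50/f(-1)) = -8332969/337 + (-12 + 2*(-50/(-1))) = -8332969/337 + (-12 + 2*(-50*(-1))) = -8332969/337 + (-12 + 2*50) = -8332969/337 + (-12 + 100) = -8332969/337 + 88 = -8303313/337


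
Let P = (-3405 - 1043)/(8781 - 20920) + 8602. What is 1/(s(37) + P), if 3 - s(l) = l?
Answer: 12139/104011400 ≈ 0.00011671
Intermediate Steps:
s(l) = 3 - l
P = 104424126/12139 (P = -4448/(-12139) + 8602 = -4448*(-1/12139) + 8602 = 4448/12139 + 8602 = 104424126/12139 ≈ 8602.4)
1/(s(37) + P) = 1/((3 - 1*37) + 104424126/12139) = 1/((3 - 37) + 104424126/12139) = 1/(-34 + 104424126/12139) = 1/(104011400/12139) = 12139/104011400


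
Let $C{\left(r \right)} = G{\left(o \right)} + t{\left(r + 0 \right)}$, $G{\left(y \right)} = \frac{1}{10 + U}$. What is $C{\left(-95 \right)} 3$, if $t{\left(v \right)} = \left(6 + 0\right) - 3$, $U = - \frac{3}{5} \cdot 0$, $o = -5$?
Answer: $\frac{93}{10} \approx 9.3$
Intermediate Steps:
$U = 0$ ($U = \left(-3\right) \frac{1}{5} \cdot 0 = \left(- \frac{3}{5}\right) 0 = 0$)
$t{\left(v \right)} = 3$ ($t{\left(v \right)} = 6 - 3 = 3$)
$G{\left(y \right)} = \frac{1}{10}$ ($G{\left(y \right)} = \frac{1}{10 + 0} = \frac{1}{10}$)
$C{\left(r \right)} = \frac{31}{10}$ ($C{\left(r \right)} = \frac{1}{10} + 3 = \frac{31}{10}$)
$C{\left(-95 \right)} 3 = \frac{31}{10} \cdot 3 = \frac{93}{10}$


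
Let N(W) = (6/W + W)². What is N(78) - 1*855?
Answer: 885730/169 ≈ 5241.0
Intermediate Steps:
N(W) = (W + 6/W)²
N(78) - 1*855 = (6 + 78²)²/78² - 1*855 = (6 + 6084)²/6084 - 855 = (1/6084)*6090² - 855 = (1/6084)*37088100 - 855 = 1030225/169 - 855 = 885730/169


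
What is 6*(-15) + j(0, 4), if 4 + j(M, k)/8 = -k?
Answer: -154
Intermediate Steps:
j(M, k) = -32 - 8*k (j(M, k) = -32 + 8*(-k) = -32 - 8*k)
6*(-15) + j(0, 4) = 6*(-15) + (-32 - 8*4) = -90 + (-32 - 32) = -90 - 64 = -154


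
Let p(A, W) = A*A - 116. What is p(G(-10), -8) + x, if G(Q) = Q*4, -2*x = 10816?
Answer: -3924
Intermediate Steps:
x = -5408 (x = -½*10816 = -5408)
G(Q) = 4*Q
p(A, W) = -116 + A² (p(A, W) = A² - 116 = -116 + A²)
p(G(-10), -8) + x = (-116 + (4*(-10))²) - 5408 = (-116 + (-40)²) - 5408 = (-116 + 1600) - 5408 = 1484 - 5408 = -3924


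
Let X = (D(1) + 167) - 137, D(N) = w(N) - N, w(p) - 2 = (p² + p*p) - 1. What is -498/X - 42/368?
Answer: -5769/368 ≈ -15.677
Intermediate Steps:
w(p) = 1 + 2*p² (w(p) = 2 + ((p² + p*p) - 1) = 2 + ((p² + p²) - 1) = 2 + (2*p² - 1) = 2 + (-1 + 2*p²) = 1 + 2*p²)
D(N) = 1 - N + 2*N² (D(N) = (1 + 2*N²) - N = 1 - N + 2*N²)
X = 32 (X = ((1 - 1*1 + 2*1²) + 167) - 137 = ((1 - 1 + 2*1) + 167) - 137 = ((1 - 1 + 2) + 167) - 137 = (2 + 167) - 137 = 169 - 137 = 32)
-498/X - 42/368 = -498/32 - 42/368 = -498*1/32 - 42*1/368 = -249/16 - 21/184 = -5769/368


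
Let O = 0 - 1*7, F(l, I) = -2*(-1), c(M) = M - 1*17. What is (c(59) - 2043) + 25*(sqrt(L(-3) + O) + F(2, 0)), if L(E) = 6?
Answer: -1951 + 25*I ≈ -1951.0 + 25.0*I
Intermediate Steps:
c(M) = -17 + M (c(M) = M - 17 = -17 + M)
F(l, I) = 2
O = -7 (O = 0 - 7 = -7)
(c(59) - 2043) + 25*(sqrt(L(-3) + O) + F(2, 0)) = ((-17 + 59) - 2043) + 25*(sqrt(6 - 7) + 2) = (42 - 2043) + 25*(sqrt(-1) + 2) = -2001 + 25*(I + 2) = -2001 + 25*(2 + I) = -2001 + (50 + 25*I) = -1951 + 25*I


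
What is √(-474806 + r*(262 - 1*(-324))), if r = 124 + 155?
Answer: 4*I*√19457 ≈ 557.95*I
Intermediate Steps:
r = 279
√(-474806 + r*(262 - 1*(-324))) = √(-474806 + 279*(262 - 1*(-324))) = √(-474806 + 279*(262 + 324)) = √(-474806 + 279*586) = √(-474806 + 163494) = √(-311312) = 4*I*√19457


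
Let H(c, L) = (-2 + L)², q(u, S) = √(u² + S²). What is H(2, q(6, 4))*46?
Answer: 2576 - 368*√13 ≈ 1249.2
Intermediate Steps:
q(u, S) = √(S² + u²)
H(2, q(6, 4))*46 = (-2 + √(4² + 6²))²*46 = (-2 + √(16 + 36))²*46 = (-2 + √52)²*46 = (-2 + 2*√13)²*46 = 46*(-2 + 2*√13)²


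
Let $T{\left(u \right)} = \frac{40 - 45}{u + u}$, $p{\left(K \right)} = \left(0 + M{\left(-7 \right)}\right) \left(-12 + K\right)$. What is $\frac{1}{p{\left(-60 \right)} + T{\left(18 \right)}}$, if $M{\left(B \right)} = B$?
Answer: $\frac{36}{18139} \approx 0.0019847$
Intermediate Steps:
$p{\left(K \right)} = 84 - 7 K$ ($p{\left(K \right)} = \left(0 - 7\right) \left(-12 + K\right) = - 7 \left(-12 + K\right) = 84 - 7 K$)
$T{\left(u \right)} = - \frac{5}{2 u}$
$\frac{1}{p{\left(-60 \right)} + T{\left(18 \right)}} = \frac{1}{\left(84 - -420\right) - \frac{5}{2 \cdot 18}} = \frac{1}{\left(84 + 420\right) - \frac{5}{36}} = \frac{1}{504 - \frac{5}{36}} = \frac{1}{\frac{18139}{36}} = \frac{36}{18139}$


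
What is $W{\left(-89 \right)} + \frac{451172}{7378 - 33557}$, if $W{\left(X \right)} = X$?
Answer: $- \frac{2781103}{26179} \approx -106.23$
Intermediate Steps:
$W{\left(-89 \right)} + \frac{451172}{7378 - 33557} = -89 + \frac{451172}{7378 - 33557} = -89 + \frac{451172}{-26179} = -89 + 451172 \left(- \frac{1}{26179}\right) = -89 - \frac{451172}{26179} = - \frac{2781103}{26179}$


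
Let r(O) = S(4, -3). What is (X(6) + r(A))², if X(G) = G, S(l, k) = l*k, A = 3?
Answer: 36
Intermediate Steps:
S(l, k) = k*l
r(O) = -12 (r(O) = -3*4 = -12)
(X(6) + r(A))² = (6 - 12)² = (-6)² = 36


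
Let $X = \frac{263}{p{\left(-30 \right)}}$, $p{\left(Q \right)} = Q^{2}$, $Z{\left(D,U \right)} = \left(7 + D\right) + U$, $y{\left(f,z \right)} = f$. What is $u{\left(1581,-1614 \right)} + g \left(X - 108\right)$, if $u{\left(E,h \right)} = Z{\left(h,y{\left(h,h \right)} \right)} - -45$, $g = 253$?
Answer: $- \frac{27383461}{900} \approx -30426.0$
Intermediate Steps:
$Z{\left(D,U \right)} = 7 + D + U$
$u{\left(E,h \right)} = 52 + 2 h$ ($u{\left(E,h \right)} = \left(7 + h + h\right) - -45 = \left(7 + 2 h\right) + 45 = 52 + 2 h$)
$X = \frac{263}{900}$ ($X = \frac{263}{\left(-30\right)^{2}} = \frac{263}{900} \approx 0.29222$)
$u{\left(1581,-1614 \right)} + g \left(X - 108\right) = \left(52 + 2 \left(-1614\right)\right) + 253 \left(\frac{263}{900} - 108\right) = \left(52 - 3228\right) + 253 \left(- \frac{96937}{900}\right) = -3176 - \frac{24525061}{900} = - \frac{27383461}{900}$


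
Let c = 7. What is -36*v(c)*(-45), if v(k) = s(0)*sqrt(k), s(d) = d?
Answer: 0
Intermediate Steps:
v(k) = 0 (v(k) = 0*sqrt(k) = 0)
-36*v(c)*(-45) = -36*0*(-45) = 0*(-45) = 0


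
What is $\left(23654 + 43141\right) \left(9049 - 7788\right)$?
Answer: $84228495$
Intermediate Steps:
$\left(23654 + 43141\right) \left(9049 - 7788\right) = 66795 \cdot 1261 = 84228495$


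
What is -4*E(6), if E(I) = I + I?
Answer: -48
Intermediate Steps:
E(I) = 2*I
-4*E(6) = -8*6 = -4*12 = -48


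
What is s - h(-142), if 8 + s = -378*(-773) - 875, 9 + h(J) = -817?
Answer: 292137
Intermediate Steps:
h(J) = -826 (h(J) = -9 - 817 = -826)
s = 291311 (s = -8 + (-378*(-773) - 875) = -8 + (292194 - 875) = -8 + 291319 = 291311)
s - h(-142) = 291311 - 1*(-826) = 291311 + 826 = 292137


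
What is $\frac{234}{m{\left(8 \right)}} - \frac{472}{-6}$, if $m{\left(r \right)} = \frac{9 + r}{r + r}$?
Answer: $\frac{15244}{51} \approx 298.9$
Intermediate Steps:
$m{\left(r \right)} = \frac{9 + r}{2 r}$
$\frac{234}{m{\left(8 \right)}} - \frac{472}{-6} = \frac{234}{\frac{1}{2} \cdot \frac{1}{8} \left(9 + 8\right)} - \frac{472}{-6} = \frac{234}{\frac{1}{2} \cdot \frac{1}{8} \cdot 17} - - \frac{236}{3} = \frac{234}{\frac{17}{16}} + \frac{236}{3} = 234 \cdot \frac{16}{17} + \frac{236}{3} = \frac{3744}{17} + \frac{236}{3} = \frac{15244}{51}$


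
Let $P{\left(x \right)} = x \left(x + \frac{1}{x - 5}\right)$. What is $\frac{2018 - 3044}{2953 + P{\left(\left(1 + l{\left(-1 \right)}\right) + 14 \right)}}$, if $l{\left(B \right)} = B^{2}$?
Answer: $- \frac{11286}{35315} \approx -0.31958$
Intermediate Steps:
$P{\left(x \right)} = x \left(x + \frac{1}{-5 + x}\right)$
$\frac{2018 - 3044}{2953 + P{\left(\left(1 + l{\left(-1 \right)}\right) + 14 \right)}} = \frac{2018 - 3044}{2953 + \frac{\left(\left(1 + \left(-1\right)^{2}\right) + 14\right) \left(1 + \left(\left(1 + \left(-1\right)^{2}\right) + 14\right)^{2} - 5 \left(\left(1 + \left(-1\right)^{2}\right) + 14\right)\right)}{-5 + \left(\left(1 + \left(-1\right)^{2}\right) + 14\right)}} = - \frac{1026}{2953 + \frac{\left(\left(1 + 1\right) + 14\right) \left(1 + \left(\left(1 + 1\right) + 14\right)^{2} - 5 \left(\left(1 + 1\right) + 14\right)\right)}{-5 + \left(\left(1 + 1\right) + 14\right)}} = - \frac{1026}{2953 + \frac{\left(2 + 14\right) \left(1 + \left(2 + 14\right)^{2} - 5 \left(2 + 14\right)\right)}{-5 + \left(2 + 14\right)}} = - \frac{1026}{2953 + \frac{16 \left(1 + 16^{2} - 80\right)}{-5 + 16}} = - \frac{1026}{2953 + \frac{16 \left(1 + 256 - 80\right)}{11}} = - \frac{1026}{2953 + 16 \cdot \frac{1}{11} \cdot 177} = - \frac{1026}{2953 + \frac{2832}{11}} = - \frac{1026}{\frac{35315}{11}} = \left(-1026\right) \frac{11}{35315} = - \frac{11286}{35315}$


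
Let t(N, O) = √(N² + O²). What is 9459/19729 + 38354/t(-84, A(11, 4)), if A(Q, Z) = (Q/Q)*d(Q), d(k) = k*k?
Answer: 9459/19729 + 38354*√21697/21697 ≈ 260.86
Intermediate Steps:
d(k) = k²
A(Q, Z) = Q² (A(Q, Z) = (Q/Q)*Q² = 1*Q² = Q²)
9459/19729 + 38354/t(-84, A(11, 4)) = 9459/19729 + 38354/(√((-84)² + (11²)²)) = 9459*(1/19729) + 38354/(√(7056 + 121²)) = 9459/19729 + 38354/(√(7056 + 14641)) = 9459/19729 + 38354/(√21697) = 9459/19729 + 38354*(√21697/21697) = 9459/19729 + 38354*√21697/21697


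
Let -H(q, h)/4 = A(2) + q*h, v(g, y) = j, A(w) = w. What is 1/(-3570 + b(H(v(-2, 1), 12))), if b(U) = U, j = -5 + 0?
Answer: -1/3338 ≈ -0.00029958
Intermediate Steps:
j = -5
v(g, y) = -5
H(q, h) = -8 - 4*h*q (H(q, h) = -4*(2 + q*h) = -4*(2 + h*q) = -8 - 4*h*q)
1/(-3570 + b(H(v(-2, 1), 12))) = 1/(-3570 + (-8 - 4*12*(-5))) = 1/(-3570 + (-8 + 240)) = 1/(-3570 + 232) = 1/(-3338) = -1/3338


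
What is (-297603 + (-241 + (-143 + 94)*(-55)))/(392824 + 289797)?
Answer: -295149/682621 ≈ -0.43238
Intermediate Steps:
(-297603 + (-241 + (-143 + 94)*(-55)))/(392824 + 289797) = (-297603 + (-241 - 49*(-55)))/682621 = (-297603 + (-241 + 2695))*(1/682621) = (-297603 + 2454)*(1/682621) = -295149*1/682621 = -295149/682621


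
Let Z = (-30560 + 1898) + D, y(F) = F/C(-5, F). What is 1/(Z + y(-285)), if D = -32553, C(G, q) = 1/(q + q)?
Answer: 1/101235 ≈ 9.8780e-6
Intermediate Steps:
C(G, q) = 1/(2*q)
y(F) = 2*F**2 (y(F) = F/((1/(2*F))) = F*(2*F) = 2*F**2)
Z = -61215 (Z = (-30560 + 1898) - 32553 = -28662 - 32553 = -61215)
1/(Z + y(-285)) = 1/(-61215 + 2*(-285)**2) = 1/(-61215 + 2*81225) = 1/(-61215 + 162450) = 1/101235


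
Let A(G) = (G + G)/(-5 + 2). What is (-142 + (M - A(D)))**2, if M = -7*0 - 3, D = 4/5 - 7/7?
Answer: 4739329/225 ≈ 21064.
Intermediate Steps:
D = -1/5 (D = 4*(1/5) - 7*1/7 = 4/5 - 1 = -1/5 ≈ -0.20000)
A(G) = -2*G/3 (A(G) = (2*G)/(-3) = (2*G)*(-1/3) = -2*G/3)
M = -3 (M = 0 - 3 = -3)
(-142 + (M - A(D)))**2 = (-142 + (-3 - (-2)*(-1)/(3*5)))**2 = (-142 + (-3 - 1*2/15))**2 = (-142 + (-3 - 2/15))**2 = (-142 - 47/15)**2 = (-2177/15)**2 = 4739329/225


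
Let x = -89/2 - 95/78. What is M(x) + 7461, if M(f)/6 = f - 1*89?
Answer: 86485/13 ≈ 6652.7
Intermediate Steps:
x = -1783/39 (x = -89*½ - 95*1/78 = -89/2 - 95/78 = -1783/39 ≈ -45.718)
M(f) = -534 + 6*f (M(f) = 6*(f - 1*89) = 6*(f - 89) = 6*(-89 + f) = -534 + 6*f)
M(x) + 7461 = (-534 + 6*(-1783/39)) + 7461 = (-534 - 3566/13) + 7461 = -10508/13 + 7461 = 86485/13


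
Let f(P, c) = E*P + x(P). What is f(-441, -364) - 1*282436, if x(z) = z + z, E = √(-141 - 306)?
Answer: -283318 - 441*I*√447 ≈ -2.8332e+5 - 9323.8*I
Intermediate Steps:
E = I*√447 (E = √(-447) = I*√447 ≈ 21.142*I)
x(z) = 2*z
f(P, c) = 2*P + I*P*√447 (f(P, c) = (I*√447)*P + 2*P = I*P*√447 + 2*P = 2*P + I*P*√447)
f(-441, -364) - 1*282436 = -441*(2 + I*√447) - 1*282436 = (-882 - 441*I*√447) - 282436 = -283318 - 441*I*√447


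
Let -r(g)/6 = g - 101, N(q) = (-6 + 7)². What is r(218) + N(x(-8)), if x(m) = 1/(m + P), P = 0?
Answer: -701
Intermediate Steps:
x(m) = 1/m (x(m) = 1/(m + 0) = 1/m)
N(q) = 1 (N(q) = 1² = 1)
r(g) = 606 - 6*g (r(g) = -6*(g - 101) = -6*(-101 + g) = 606 - 6*g)
r(218) + N(x(-8)) = (606 - 6*218) + 1 = (606 - 1308) + 1 = -702 + 1 = -701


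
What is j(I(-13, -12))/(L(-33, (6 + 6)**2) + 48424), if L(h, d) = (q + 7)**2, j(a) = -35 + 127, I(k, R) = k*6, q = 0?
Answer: 92/48473 ≈ 0.0018980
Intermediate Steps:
I(k, R) = 6*k
j(a) = 92
L(h, d) = 49 (L(h, d) = (0 + 7)**2 = 7**2 = 49)
j(I(-13, -12))/(L(-33, (6 + 6)**2) + 48424) = 92/(49 + 48424) = 92/48473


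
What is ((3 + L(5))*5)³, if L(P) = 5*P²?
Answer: 262144000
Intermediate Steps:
((3 + L(5))*5)³ = ((3 + 5*5²)*5)³ = ((3 + 5*25)*5)³ = ((3 + 125)*5)³ = (128*5)³ = 640³ = 262144000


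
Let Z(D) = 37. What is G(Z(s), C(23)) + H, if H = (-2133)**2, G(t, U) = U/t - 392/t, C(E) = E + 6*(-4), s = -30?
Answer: 168338100/37 ≈ 4.5497e+6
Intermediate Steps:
C(E) = -24 + E (C(E) = E - 24 = -24 + E)
G(t, U) = -392/t + U/t
H = 4549689
G(Z(s), C(23)) + H = (-392 + (-24 + 23))/37 + 4549689 = (-392 - 1)/37 + 4549689 = (1/37)*(-393) + 4549689 = -393/37 + 4549689 = 168338100/37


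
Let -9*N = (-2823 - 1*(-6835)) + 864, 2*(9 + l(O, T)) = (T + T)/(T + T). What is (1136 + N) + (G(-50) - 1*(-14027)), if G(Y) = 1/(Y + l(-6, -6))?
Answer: 570227/39 ≈ 14621.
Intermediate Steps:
l(O, T) = -17/2 (l(O, T) = -9 + ((T + T)/(T + T))/2 = -9 + ((2*T)/((2*T)))/2 = -9 + ((2*T)*(1/(2*T)))/2 = -9 + (½)*1 = -9 + ½ = -17/2)
G(Y) = 1/(-17/2 + Y) (G(Y) = 1/(Y - 17/2) = 1/(-17/2 + Y))
N = -4876/9 (N = -((-2823 - 1*(-6835)) + 864)/9 = -((-2823 + 6835) + 864)/9 = -(4012 + 864)/9 = -⅑*4876 = -4876/9 ≈ -541.78)
(1136 + N) + (G(-50) - 1*(-14027)) = (1136 - 4876/9) + (2/(-17 + 2*(-50)) - 1*(-14027)) = 5348/9 + (2/(-17 - 100) + 14027) = 5348/9 + (2/(-117) + 14027) = 5348/9 + (2*(-1/117) + 14027) = 5348/9 + (-2/117 + 14027) = 5348/9 + 1641157/117 = 570227/39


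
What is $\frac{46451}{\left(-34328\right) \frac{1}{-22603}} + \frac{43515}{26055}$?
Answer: $\frac{86849113709}{2839416} \approx 30587.0$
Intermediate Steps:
$\frac{46451}{\left(-34328\right) \frac{1}{-22603}} + \frac{43515}{26055} = \frac{46451}{\left(-34328\right) \left(- \frac{1}{22603}\right)} + 43515 \cdot \frac{1}{26055} = \frac{46451}{\frac{4904}{3229}} + \frac{967}{579} = 46451 \cdot \frac{3229}{4904} + \frac{967}{579} = \frac{149990279}{4904} + \frac{967}{579} = \frac{86849113709}{2839416}$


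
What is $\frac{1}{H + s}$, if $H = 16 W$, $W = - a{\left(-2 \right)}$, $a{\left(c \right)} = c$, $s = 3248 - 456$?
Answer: $\frac{1}{2824} \approx 0.00035411$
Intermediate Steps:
$s = 2792$
$W = 2$ ($W = \left(-1\right) \left(-2\right) = 2$)
$H = 32$ ($H = 16 \cdot 2 = 32$)
$\frac{1}{H + s} = \frac{1}{32 + 2792} = \frac{1}{2824}$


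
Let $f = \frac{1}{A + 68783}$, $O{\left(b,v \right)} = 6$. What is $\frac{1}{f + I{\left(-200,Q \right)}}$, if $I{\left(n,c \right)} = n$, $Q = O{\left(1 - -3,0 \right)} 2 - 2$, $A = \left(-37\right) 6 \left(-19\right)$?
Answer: $- \frac{73001}{14600199} \approx -0.005$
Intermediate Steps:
$A = 4218$ ($A = \left(-222\right) \left(-19\right) = 4218$)
$Q = 10$ ($Q = 6 \cdot 2 - 2 = 12 - 2 = 10$)
$f = \frac{1}{73001}$ ($f = \frac{1}{4218 + 68783} = \frac{1}{73001} \approx 1.3698 \cdot 10^{-5}$)
$\frac{1}{f + I{\left(-200,Q \right)}} = \frac{1}{\frac{1}{73001} - 200} = \frac{1}{- \frac{14600199}{73001}} = - \frac{73001}{14600199}$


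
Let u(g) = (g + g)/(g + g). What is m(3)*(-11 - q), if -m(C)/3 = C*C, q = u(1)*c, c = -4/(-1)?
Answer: 405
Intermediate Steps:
u(g) = 1 (u(g) = (2*g)/((2*g)) = (2*g)*(1/(2*g)) = 1)
c = 4 (c = -4*(-1) = 4)
q = 4 (q = 1*4 = 4)
m(C) = -3*C**2 (m(C) = -3*C*C = -3*C**2)
m(3)*(-11 - q) = (-3*3**2)*(-11 - 1*4) = (-3*9)*(-11 - 4) = -27*(-15) = 405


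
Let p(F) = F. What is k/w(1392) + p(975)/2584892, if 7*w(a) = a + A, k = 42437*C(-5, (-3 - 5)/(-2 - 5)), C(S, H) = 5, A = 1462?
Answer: 1919664972895/3688640884 ≈ 520.43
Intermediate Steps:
k = 212185 (k = 42437*5 = 212185)
w(a) = 1462/7 + a/7 (w(a) = (a + 1462)/7 = (1462 + a)/7 = 1462/7 + a/7)
k/w(1392) + p(975)/2584892 = 212185/(1462/7 + (⅐)*1392) + 975/2584892 = 212185/(1462/7 + 1392/7) + 975*(1/2584892) = 212185/(2854/7) + 975/2584892 = 212185*(7/2854) + 975/2584892 = 1485295/2854 + 975/2584892 = 1919664972895/3688640884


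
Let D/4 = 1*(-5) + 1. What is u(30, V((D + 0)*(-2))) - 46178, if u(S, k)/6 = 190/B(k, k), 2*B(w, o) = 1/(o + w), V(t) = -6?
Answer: -73538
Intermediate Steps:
D = -16 (D = 4*(1*(-5) + 1) = 4*(-5 + 1) = 4*(-4) = -16)
B(w, o) = 1/(2*(o + w))
u(S, k) = 4560*k (u(S, k) = 6*(190/((1/(2*(k + k))))) = 6*(190/((1/(2*((2*k)))))) = 6*(190/(((1/(2*k))/2))) = 6*(190/((1/(4*k)))) = 6*(190*(4*k)) = 6*(760*k) = 4560*k)
u(30, V((D + 0)*(-2))) - 46178 = 4560*(-6) - 46178 = -27360 - 46178 = -73538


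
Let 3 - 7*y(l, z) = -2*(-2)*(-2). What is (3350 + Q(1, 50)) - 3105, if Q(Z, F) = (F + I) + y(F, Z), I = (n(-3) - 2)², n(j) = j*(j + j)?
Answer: 3868/7 ≈ 552.57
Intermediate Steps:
n(j) = 2*j² (n(j) = j*(2*j) = 2*j²)
y(l, z) = 11/7 (y(l, z) = 3/7 - (-2*(-2))*(-2)/7 = 3/7 - 4*(-2)/7 = 3/7 - ⅐*(-8) = 3/7 + 8/7 = 11/7)
I = 256 (I = (2*(-3)² - 2)² = (2*9 - 2)² = (18 - 2)² = 16² = 256)
Q(Z, F) = 1803/7 + F (Q(Z, F) = (F + 256) + 11/7 = (256 + F) + 11/7 = 1803/7 + F)
(3350 + Q(1, 50)) - 3105 = (3350 + (1803/7 + 50)) - 3105 = (3350 + 2153/7) - 3105 = 25603/7 - 3105 = 3868/7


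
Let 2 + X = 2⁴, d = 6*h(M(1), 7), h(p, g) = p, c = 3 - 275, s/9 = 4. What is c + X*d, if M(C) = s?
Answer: 2752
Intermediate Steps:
s = 36 (s = 9*4 = 36)
M(C) = 36
c = -272
d = 216 (d = 6*36 = 216)
X = 14 (X = -2 + 2⁴ = -2 + 16 = 14)
c + X*d = -272 + 14*216 = -272 + 3024 = 2752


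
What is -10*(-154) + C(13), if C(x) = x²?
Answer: 1709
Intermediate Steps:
-10*(-154) + C(13) = -10*(-154) + 13² = 1540 + 169 = 1709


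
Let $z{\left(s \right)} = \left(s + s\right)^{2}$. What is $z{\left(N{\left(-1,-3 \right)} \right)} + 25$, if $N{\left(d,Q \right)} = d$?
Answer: $29$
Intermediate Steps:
$z{\left(s \right)} = 4 s^{2}$ ($z{\left(s \right)} = \left(2 s\right)^{2} = 4 s^{2}$)
$z{\left(N{\left(-1,-3 \right)} \right)} + 25 = 4 \left(-1\right)^{2} + 25 = 4 \cdot 1 + 25 = 4 + 25 = 29$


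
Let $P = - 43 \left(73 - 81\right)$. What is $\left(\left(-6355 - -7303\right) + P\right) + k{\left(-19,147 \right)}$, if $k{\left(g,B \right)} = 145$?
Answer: $1437$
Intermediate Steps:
$P = 344$ ($P = \left(-43\right) \left(-8\right) = 344$)
$\left(\left(-6355 - -7303\right) + P\right) + k{\left(-19,147 \right)} = \left(\left(-6355 - -7303\right) + 344\right) + 145 = \left(\left(-6355 + 7303\right) + 344\right) + 145 = \left(948 + 344\right) + 145 = 1292 + 145 = 1437$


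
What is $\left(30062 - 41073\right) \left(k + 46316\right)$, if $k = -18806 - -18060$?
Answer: $-501771270$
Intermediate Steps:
$k = -746$ ($k = -18806 + 18060 = -746$)
$\left(30062 - 41073\right) \left(k + 46316\right) = \left(30062 - 41073\right) \left(-746 + 46316\right) = \left(-11011\right) 45570 = -501771270$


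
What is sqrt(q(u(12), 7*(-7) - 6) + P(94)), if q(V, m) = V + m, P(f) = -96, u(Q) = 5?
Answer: I*sqrt(146) ≈ 12.083*I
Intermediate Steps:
sqrt(q(u(12), 7*(-7) - 6) + P(94)) = sqrt((5 + (7*(-7) - 6)) - 96) = sqrt((5 + (-49 - 6)) - 96) = sqrt((5 - 55) - 96) = sqrt(-50 - 96) = sqrt(-146) = I*sqrt(146)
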